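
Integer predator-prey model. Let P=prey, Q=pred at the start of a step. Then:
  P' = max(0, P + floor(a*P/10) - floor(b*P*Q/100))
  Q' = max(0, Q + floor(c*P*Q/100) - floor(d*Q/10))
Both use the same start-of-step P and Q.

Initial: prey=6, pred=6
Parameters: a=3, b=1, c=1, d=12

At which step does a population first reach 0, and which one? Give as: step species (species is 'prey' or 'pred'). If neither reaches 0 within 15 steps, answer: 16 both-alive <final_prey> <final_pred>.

Step 1: prey: 6+1-0=7; pred: 6+0-7=0
First extinction: pred at step 1

Answer: 1 pred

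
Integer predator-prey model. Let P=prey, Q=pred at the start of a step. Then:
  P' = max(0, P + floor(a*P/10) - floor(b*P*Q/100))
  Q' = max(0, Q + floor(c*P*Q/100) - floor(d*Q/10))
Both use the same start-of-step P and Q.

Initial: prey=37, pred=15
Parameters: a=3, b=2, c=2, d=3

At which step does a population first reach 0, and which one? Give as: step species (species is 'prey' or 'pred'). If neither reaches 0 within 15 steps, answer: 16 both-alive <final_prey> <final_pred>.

Step 1: prey: 37+11-11=37; pred: 15+11-4=22
Step 2: prey: 37+11-16=32; pred: 22+16-6=32
Step 3: prey: 32+9-20=21; pred: 32+20-9=43
Step 4: prey: 21+6-18=9; pred: 43+18-12=49
Step 5: prey: 9+2-8=3; pred: 49+8-14=43
Step 6: prey: 3+0-2=1; pred: 43+2-12=33
Step 7: prey: 1+0-0=1; pred: 33+0-9=24
Step 8: prey: 1+0-0=1; pred: 24+0-7=17
Step 9: prey: 1+0-0=1; pred: 17+0-5=12
Step 10: prey: 1+0-0=1; pred: 12+0-3=9
Step 11: prey: 1+0-0=1; pred: 9+0-2=7
Step 12: prey: 1+0-0=1; pred: 7+0-2=5
Step 13: prey: 1+0-0=1; pred: 5+0-1=4
Step 14: prey: 1+0-0=1; pred: 4+0-1=3
Step 15: prey: 1+0-0=1; pred: 3+0-0=3
No extinction within 15 steps

Answer: 16 both-alive 1 3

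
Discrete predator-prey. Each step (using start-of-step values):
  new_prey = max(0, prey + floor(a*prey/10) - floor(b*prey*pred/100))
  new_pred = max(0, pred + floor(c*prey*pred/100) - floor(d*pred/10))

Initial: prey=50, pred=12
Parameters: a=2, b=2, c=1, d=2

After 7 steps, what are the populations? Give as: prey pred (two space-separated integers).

Step 1: prey: 50+10-12=48; pred: 12+6-2=16
Step 2: prey: 48+9-15=42; pred: 16+7-3=20
Step 3: prey: 42+8-16=34; pred: 20+8-4=24
Step 4: prey: 34+6-16=24; pred: 24+8-4=28
Step 5: prey: 24+4-13=15; pred: 28+6-5=29
Step 6: prey: 15+3-8=10; pred: 29+4-5=28
Step 7: prey: 10+2-5=7; pred: 28+2-5=25

Answer: 7 25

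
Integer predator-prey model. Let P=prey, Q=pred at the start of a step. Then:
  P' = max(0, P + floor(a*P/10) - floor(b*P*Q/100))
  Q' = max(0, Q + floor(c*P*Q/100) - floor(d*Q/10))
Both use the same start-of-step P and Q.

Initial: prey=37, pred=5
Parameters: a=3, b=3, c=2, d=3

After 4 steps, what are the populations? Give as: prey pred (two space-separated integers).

Answer: 34 28

Derivation:
Step 1: prey: 37+11-5=43; pred: 5+3-1=7
Step 2: prey: 43+12-9=46; pred: 7+6-2=11
Step 3: prey: 46+13-15=44; pred: 11+10-3=18
Step 4: prey: 44+13-23=34; pred: 18+15-5=28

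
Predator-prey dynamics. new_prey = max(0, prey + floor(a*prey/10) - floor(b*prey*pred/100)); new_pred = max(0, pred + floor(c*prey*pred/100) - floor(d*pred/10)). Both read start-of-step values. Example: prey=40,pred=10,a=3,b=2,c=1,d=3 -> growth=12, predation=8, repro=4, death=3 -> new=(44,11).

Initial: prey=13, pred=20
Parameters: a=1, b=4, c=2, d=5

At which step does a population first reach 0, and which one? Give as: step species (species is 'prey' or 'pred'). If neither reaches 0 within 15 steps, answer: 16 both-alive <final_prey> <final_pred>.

Answer: 16 both-alive 2 1

Derivation:
Step 1: prey: 13+1-10=4; pred: 20+5-10=15
Step 2: prey: 4+0-2=2; pred: 15+1-7=9
Step 3: prey: 2+0-0=2; pred: 9+0-4=5
Step 4: prey: 2+0-0=2; pred: 5+0-2=3
Step 5: prey: 2+0-0=2; pred: 3+0-1=2
Step 6: prey: 2+0-0=2; pred: 2+0-1=1
Step 7: prey: 2+0-0=2; pred: 1+0-0=1
Steps 8-15: state stable at prey=2, pred=1 (no change)
No extinction within 15 steps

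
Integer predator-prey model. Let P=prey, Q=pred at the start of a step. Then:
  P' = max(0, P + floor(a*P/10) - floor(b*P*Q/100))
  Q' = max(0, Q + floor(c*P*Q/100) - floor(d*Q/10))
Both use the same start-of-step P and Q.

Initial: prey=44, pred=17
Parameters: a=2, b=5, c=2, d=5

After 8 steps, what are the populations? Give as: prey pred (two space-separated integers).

Answer: 1 1

Derivation:
Step 1: prey: 44+8-37=15; pred: 17+14-8=23
Step 2: prey: 15+3-17=1; pred: 23+6-11=18
Step 3: prey: 1+0-0=1; pred: 18+0-9=9
Step 4: prey: 1+0-0=1; pred: 9+0-4=5
Step 5: prey: 1+0-0=1; pred: 5+0-2=3
Step 6: prey: 1+0-0=1; pred: 3+0-1=2
Step 7: prey: 1+0-0=1; pred: 2+0-1=1
Step 8: prey: 1+0-0=1; pred: 1+0-0=1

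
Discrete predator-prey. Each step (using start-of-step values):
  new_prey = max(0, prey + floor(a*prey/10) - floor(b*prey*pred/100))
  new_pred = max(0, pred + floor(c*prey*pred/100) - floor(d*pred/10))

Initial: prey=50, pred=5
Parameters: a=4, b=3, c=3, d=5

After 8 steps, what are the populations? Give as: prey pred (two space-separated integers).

Answer: 0 8

Derivation:
Step 1: prey: 50+20-7=63; pred: 5+7-2=10
Step 2: prey: 63+25-18=70; pred: 10+18-5=23
Step 3: prey: 70+28-48=50; pred: 23+48-11=60
Step 4: prey: 50+20-90=0; pred: 60+90-30=120
Step 5: prey: 0+0-0=0; pred: 120+0-60=60
Step 6: prey: 0+0-0=0; pred: 60+0-30=30
Step 7: prey: 0+0-0=0; pred: 30+0-15=15
Step 8: prey: 0+0-0=0; pred: 15+0-7=8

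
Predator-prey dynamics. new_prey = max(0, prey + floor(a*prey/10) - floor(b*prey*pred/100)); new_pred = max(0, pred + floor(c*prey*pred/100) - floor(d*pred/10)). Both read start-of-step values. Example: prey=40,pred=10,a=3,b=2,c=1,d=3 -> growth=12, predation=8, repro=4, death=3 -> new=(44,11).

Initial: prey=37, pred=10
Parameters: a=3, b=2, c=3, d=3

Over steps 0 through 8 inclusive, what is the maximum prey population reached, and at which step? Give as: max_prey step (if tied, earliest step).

Step 1: prey: 37+11-7=41; pred: 10+11-3=18
Step 2: prey: 41+12-14=39; pred: 18+22-5=35
Step 3: prey: 39+11-27=23; pred: 35+40-10=65
Step 4: prey: 23+6-29=0; pred: 65+44-19=90
Step 5: prey: 0+0-0=0; pred: 90+0-27=63
Step 6: prey: 0+0-0=0; pred: 63+0-18=45
Step 7: prey: 0+0-0=0; pred: 45+0-13=32
Step 8: prey: 0+0-0=0; pred: 32+0-9=23
Max prey = 41 at step 1

Answer: 41 1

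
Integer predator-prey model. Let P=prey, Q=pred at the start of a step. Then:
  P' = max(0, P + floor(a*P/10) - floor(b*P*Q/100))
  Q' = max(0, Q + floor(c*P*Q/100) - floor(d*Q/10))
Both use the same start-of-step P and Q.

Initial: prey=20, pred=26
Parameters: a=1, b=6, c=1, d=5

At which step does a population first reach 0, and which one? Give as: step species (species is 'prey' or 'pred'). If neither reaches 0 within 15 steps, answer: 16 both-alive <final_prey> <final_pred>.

Answer: 1 prey

Derivation:
Step 1: prey: 20+2-31=0; pred: 26+5-13=18
First extinction: prey at step 1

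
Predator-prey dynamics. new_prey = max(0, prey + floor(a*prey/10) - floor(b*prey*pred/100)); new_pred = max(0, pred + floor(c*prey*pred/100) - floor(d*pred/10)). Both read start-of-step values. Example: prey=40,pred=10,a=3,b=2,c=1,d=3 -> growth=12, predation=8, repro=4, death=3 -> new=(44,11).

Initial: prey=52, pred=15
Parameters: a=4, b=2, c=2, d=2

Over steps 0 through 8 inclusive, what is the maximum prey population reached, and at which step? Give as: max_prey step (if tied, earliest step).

Step 1: prey: 52+20-15=57; pred: 15+15-3=27
Step 2: prey: 57+22-30=49; pred: 27+30-5=52
Step 3: prey: 49+19-50=18; pred: 52+50-10=92
Step 4: prey: 18+7-33=0; pred: 92+33-18=107
Step 5: prey: 0+0-0=0; pred: 107+0-21=86
Step 6: prey: 0+0-0=0; pred: 86+0-17=69
Step 7: prey: 0+0-0=0; pred: 69+0-13=56
Step 8: prey: 0+0-0=0; pred: 56+0-11=45
Max prey = 57 at step 1

Answer: 57 1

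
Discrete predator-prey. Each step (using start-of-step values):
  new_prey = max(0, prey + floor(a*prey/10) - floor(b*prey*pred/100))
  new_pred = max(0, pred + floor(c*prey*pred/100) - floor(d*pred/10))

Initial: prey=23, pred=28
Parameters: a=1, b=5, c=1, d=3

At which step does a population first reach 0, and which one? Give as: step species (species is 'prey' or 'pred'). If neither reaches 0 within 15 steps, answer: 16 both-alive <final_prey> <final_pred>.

Step 1: prey: 23+2-32=0; pred: 28+6-8=26
First extinction: prey at step 1

Answer: 1 prey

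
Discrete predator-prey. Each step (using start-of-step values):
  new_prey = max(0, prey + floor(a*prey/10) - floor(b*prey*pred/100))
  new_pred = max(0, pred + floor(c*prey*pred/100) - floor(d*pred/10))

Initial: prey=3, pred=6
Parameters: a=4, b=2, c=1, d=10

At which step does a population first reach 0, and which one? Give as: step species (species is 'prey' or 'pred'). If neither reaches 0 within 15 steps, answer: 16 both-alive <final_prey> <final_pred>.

Answer: 1 pred

Derivation:
Step 1: prey: 3+1-0=4; pred: 6+0-6=0
First extinction: pred at step 1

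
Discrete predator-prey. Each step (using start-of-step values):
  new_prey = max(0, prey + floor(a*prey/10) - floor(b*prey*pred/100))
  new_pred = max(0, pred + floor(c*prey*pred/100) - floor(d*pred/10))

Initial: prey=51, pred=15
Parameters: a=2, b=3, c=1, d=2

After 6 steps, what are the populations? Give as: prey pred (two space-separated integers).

Answer: 2 16

Derivation:
Step 1: prey: 51+10-22=39; pred: 15+7-3=19
Step 2: prey: 39+7-22=24; pred: 19+7-3=23
Step 3: prey: 24+4-16=12; pred: 23+5-4=24
Step 4: prey: 12+2-8=6; pred: 24+2-4=22
Step 5: prey: 6+1-3=4; pred: 22+1-4=19
Step 6: prey: 4+0-2=2; pred: 19+0-3=16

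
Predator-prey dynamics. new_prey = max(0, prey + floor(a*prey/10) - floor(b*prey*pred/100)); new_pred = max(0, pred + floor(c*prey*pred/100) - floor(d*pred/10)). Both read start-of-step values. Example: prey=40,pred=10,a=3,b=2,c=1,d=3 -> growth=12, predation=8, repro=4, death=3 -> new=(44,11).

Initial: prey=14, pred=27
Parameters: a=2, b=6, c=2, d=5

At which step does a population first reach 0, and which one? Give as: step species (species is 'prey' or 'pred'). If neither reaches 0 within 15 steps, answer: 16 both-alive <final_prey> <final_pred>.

Answer: 1 prey

Derivation:
Step 1: prey: 14+2-22=0; pred: 27+7-13=21
First extinction: prey at step 1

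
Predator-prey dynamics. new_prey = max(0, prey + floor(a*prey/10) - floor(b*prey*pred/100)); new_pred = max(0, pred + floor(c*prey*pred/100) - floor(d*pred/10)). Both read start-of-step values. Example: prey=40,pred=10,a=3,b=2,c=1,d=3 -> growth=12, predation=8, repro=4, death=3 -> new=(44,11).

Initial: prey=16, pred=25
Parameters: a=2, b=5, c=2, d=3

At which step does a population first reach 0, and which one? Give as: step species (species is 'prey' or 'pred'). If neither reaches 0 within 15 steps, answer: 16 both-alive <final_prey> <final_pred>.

Step 1: prey: 16+3-20=0; pred: 25+8-7=26
First extinction: prey at step 1

Answer: 1 prey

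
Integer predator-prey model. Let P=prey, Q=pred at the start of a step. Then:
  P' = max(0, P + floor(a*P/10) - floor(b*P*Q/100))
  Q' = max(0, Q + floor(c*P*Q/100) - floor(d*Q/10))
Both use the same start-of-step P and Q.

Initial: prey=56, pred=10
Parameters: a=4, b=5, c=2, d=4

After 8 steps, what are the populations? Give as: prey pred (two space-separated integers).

Step 1: prey: 56+22-28=50; pred: 10+11-4=17
Step 2: prey: 50+20-42=28; pred: 17+17-6=28
Step 3: prey: 28+11-39=0; pred: 28+15-11=32
Step 4: prey: 0+0-0=0; pred: 32+0-12=20
Step 5: prey: 0+0-0=0; pred: 20+0-8=12
Step 6: prey: 0+0-0=0; pred: 12+0-4=8
Step 7: prey: 0+0-0=0; pred: 8+0-3=5
Step 8: prey: 0+0-0=0; pred: 5+0-2=3

Answer: 0 3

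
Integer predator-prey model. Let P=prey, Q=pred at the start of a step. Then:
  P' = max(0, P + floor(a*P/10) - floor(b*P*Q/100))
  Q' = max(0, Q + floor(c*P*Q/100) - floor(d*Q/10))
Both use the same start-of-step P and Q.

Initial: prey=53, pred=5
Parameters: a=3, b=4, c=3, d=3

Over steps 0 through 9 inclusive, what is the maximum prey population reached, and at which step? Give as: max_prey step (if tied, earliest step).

Step 1: prey: 53+15-10=58; pred: 5+7-1=11
Step 2: prey: 58+17-25=50; pred: 11+19-3=27
Step 3: prey: 50+15-54=11; pred: 27+40-8=59
Step 4: prey: 11+3-25=0; pred: 59+19-17=61
Step 5: prey: 0+0-0=0; pred: 61+0-18=43
Step 6: prey: 0+0-0=0; pred: 43+0-12=31
Step 7: prey: 0+0-0=0; pred: 31+0-9=22
Step 8: prey: 0+0-0=0; pred: 22+0-6=16
Step 9: prey: 0+0-0=0; pred: 16+0-4=12
Max prey = 58 at step 1

Answer: 58 1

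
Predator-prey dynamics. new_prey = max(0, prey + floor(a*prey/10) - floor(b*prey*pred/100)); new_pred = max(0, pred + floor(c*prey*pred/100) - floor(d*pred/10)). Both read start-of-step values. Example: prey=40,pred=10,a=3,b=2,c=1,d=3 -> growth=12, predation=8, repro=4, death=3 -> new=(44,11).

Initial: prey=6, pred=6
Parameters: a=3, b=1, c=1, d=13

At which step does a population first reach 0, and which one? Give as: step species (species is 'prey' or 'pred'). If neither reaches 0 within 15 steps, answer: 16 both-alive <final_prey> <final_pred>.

Answer: 1 pred

Derivation:
Step 1: prey: 6+1-0=7; pred: 6+0-7=0
First extinction: pred at step 1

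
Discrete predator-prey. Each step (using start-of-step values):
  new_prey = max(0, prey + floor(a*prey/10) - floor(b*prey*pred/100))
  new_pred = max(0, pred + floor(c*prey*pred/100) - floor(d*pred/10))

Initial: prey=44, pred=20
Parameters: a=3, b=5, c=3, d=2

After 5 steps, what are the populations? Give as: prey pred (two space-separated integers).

Answer: 0 26

Derivation:
Step 1: prey: 44+13-44=13; pred: 20+26-4=42
Step 2: prey: 13+3-27=0; pred: 42+16-8=50
Step 3: prey: 0+0-0=0; pred: 50+0-10=40
Step 4: prey: 0+0-0=0; pred: 40+0-8=32
Step 5: prey: 0+0-0=0; pred: 32+0-6=26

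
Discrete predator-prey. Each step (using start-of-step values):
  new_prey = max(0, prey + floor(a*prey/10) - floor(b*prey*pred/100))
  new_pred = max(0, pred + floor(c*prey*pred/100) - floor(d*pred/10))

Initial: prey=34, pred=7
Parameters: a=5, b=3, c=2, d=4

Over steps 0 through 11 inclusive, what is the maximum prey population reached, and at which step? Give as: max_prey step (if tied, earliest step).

Answer: 61 3

Derivation:
Step 1: prey: 34+17-7=44; pred: 7+4-2=9
Step 2: prey: 44+22-11=55; pred: 9+7-3=13
Step 3: prey: 55+27-21=61; pred: 13+14-5=22
Step 4: prey: 61+30-40=51; pred: 22+26-8=40
Step 5: prey: 51+25-61=15; pred: 40+40-16=64
Step 6: prey: 15+7-28=0; pred: 64+19-25=58
Step 7: prey: 0+0-0=0; pred: 58+0-23=35
Step 8: prey: 0+0-0=0; pred: 35+0-14=21
Step 9: prey: 0+0-0=0; pred: 21+0-8=13
Step 10: prey: 0+0-0=0; pred: 13+0-5=8
Step 11: prey: 0+0-0=0; pred: 8+0-3=5
Max prey = 61 at step 3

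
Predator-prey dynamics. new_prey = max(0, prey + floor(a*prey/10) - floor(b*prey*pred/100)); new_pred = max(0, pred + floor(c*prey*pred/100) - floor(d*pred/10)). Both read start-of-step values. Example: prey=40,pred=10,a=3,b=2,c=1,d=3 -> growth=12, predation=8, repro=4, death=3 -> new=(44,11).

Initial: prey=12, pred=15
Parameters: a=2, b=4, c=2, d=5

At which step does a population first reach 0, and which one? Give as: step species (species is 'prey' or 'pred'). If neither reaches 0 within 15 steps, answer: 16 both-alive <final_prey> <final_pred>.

Step 1: prey: 12+2-7=7; pred: 15+3-7=11
Step 2: prey: 7+1-3=5; pred: 11+1-5=7
Step 3: prey: 5+1-1=5; pred: 7+0-3=4
Step 4: prey: 5+1-0=6; pred: 4+0-2=2
Step 5: prey: 6+1-0=7; pred: 2+0-1=1
Step 6: prey: 7+1-0=8; pred: 1+0-0=1
Step 7: prey: 8+1-0=9; pred: 1+0-0=1
Step 8: prey: 9+1-0=10; pred: 1+0-0=1
Step 9: prey: 10+2-0=12; pred: 1+0-0=1
Step 10: prey: 12+2-0=14; pred: 1+0-0=1
Step 11: prey: 14+2-0=16; pred: 1+0-0=1
Step 12: prey: 16+3-0=19; pred: 1+0-0=1
Step 13: prey: 19+3-0=22; pred: 1+0-0=1
Step 14: prey: 22+4-0=26; pred: 1+0-0=1
Step 15: prey: 26+5-1=30; pred: 1+0-0=1
No extinction within 15 steps

Answer: 16 both-alive 30 1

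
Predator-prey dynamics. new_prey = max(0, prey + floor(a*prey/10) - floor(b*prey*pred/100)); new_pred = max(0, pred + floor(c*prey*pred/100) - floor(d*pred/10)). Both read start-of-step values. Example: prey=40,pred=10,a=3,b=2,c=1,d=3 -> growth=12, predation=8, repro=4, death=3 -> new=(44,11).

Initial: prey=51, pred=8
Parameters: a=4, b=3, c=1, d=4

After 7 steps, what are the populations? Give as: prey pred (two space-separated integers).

Step 1: prey: 51+20-12=59; pred: 8+4-3=9
Step 2: prey: 59+23-15=67; pred: 9+5-3=11
Step 3: prey: 67+26-22=71; pred: 11+7-4=14
Step 4: prey: 71+28-29=70; pred: 14+9-5=18
Step 5: prey: 70+28-37=61; pred: 18+12-7=23
Step 6: prey: 61+24-42=43; pred: 23+14-9=28
Step 7: prey: 43+17-36=24; pred: 28+12-11=29

Answer: 24 29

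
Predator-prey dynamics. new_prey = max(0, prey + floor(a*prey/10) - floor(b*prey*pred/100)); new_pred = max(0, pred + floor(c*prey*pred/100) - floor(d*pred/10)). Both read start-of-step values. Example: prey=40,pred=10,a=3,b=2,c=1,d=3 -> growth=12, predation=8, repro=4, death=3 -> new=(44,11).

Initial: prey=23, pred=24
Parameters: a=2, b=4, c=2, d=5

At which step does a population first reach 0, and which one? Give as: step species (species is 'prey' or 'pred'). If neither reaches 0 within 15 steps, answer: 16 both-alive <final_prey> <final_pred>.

Step 1: prey: 23+4-22=5; pred: 24+11-12=23
Step 2: prey: 5+1-4=2; pred: 23+2-11=14
Step 3: prey: 2+0-1=1; pred: 14+0-7=7
Step 4: prey: 1+0-0=1; pred: 7+0-3=4
Step 5: prey: 1+0-0=1; pred: 4+0-2=2
Step 6: prey: 1+0-0=1; pred: 2+0-1=1
Step 7: prey: 1+0-0=1; pred: 1+0-0=1
Steps 8-15: state stable at prey=1, pred=1 (no change)
No extinction within 15 steps

Answer: 16 both-alive 1 1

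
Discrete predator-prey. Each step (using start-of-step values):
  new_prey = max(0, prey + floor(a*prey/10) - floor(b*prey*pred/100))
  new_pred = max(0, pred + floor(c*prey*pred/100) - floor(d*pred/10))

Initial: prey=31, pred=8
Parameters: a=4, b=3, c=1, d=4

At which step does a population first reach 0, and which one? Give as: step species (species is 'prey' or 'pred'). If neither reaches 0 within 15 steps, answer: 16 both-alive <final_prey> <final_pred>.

Answer: 16 both-alive 10 5

Derivation:
Step 1: prey: 31+12-7=36; pred: 8+2-3=7
Step 2: prey: 36+14-7=43; pred: 7+2-2=7
Step 3: prey: 43+17-9=51; pred: 7+3-2=8
Step 4: prey: 51+20-12=59; pred: 8+4-3=9
Step 5: prey: 59+23-15=67; pred: 9+5-3=11
Step 6: prey: 67+26-22=71; pred: 11+7-4=14
Step 7: prey: 71+28-29=70; pred: 14+9-5=18
Step 8: prey: 70+28-37=61; pred: 18+12-7=23
Step 9: prey: 61+24-42=43; pred: 23+14-9=28
Step 10: prey: 43+17-36=24; pred: 28+12-11=29
Step 11: prey: 24+9-20=13; pred: 29+6-11=24
Step 12: prey: 13+5-9=9; pred: 24+3-9=18
Step 13: prey: 9+3-4=8; pred: 18+1-7=12
Step 14: prey: 8+3-2=9; pred: 12+0-4=8
Step 15: prey: 9+3-2=10; pred: 8+0-3=5
No extinction within 15 steps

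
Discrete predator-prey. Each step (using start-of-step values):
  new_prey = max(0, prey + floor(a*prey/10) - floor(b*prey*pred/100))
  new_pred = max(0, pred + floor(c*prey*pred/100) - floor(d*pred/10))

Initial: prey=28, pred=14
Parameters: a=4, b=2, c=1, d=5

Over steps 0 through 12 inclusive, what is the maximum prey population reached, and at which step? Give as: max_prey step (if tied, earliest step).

Step 1: prey: 28+11-7=32; pred: 14+3-7=10
Step 2: prey: 32+12-6=38; pred: 10+3-5=8
Step 3: prey: 38+15-6=47; pred: 8+3-4=7
Step 4: prey: 47+18-6=59; pred: 7+3-3=7
Step 5: prey: 59+23-8=74; pred: 7+4-3=8
Step 6: prey: 74+29-11=92; pred: 8+5-4=9
Step 7: prey: 92+36-16=112; pred: 9+8-4=13
Step 8: prey: 112+44-29=127; pred: 13+14-6=21
Step 9: prey: 127+50-53=124; pred: 21+26-10=37
Step 10: prey: 124+49-91=82; pred: 37+45-18=64
Step 11: prey: 82+32-104=10; pred: 64+52-32=84
Step 12: prey: 10+4-16=0; pred: 84+8-42=50
Max prey = 127 at step 8

Answer: 127 8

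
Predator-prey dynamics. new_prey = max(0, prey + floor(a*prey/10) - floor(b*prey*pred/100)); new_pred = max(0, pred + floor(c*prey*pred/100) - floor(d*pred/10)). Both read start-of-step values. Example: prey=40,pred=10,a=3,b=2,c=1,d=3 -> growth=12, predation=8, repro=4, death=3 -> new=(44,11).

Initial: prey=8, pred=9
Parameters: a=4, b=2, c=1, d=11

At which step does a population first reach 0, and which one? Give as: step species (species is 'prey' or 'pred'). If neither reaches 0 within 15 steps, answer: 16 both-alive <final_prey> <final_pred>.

Step 1: prey: 8+3-1=10; pred: 9+0-9=0
First extinction: pred at step 1

Answer: 1 pred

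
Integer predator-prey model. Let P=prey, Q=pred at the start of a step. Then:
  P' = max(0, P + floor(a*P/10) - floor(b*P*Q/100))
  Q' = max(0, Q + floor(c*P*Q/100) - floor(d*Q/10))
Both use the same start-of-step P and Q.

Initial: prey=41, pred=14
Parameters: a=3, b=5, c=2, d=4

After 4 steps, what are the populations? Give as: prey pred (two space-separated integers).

Answer: 1 11

Derivation:
Step 1: prey: 41+12-28=25; pred: 14+11-5=20
Step 2: prey: 25+7-25=7; pred: 20+10-8=22
Step 3: prey: 7+2-7=2; pred: 22+3-8=17
Step 4: prey: 2+0-1=1; pred: 17+0-6=11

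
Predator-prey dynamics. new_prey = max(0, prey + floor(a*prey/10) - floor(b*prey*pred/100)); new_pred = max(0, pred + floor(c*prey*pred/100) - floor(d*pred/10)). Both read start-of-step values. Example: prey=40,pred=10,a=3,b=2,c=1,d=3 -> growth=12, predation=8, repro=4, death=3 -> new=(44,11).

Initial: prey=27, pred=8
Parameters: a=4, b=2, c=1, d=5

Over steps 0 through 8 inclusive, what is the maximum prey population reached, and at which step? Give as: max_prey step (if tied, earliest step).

Step 1: prey: 27+10-4=33; pred: 8+2-4=6
Step 2: prey: 33+13-3=43; pred: 6+1-3=4
Step 3: prey: 43+17-3=57; pred: 4+1-2=3
Step 4: prey: 57+22-3=76; pred: 3+1-1=3
Step 5: prey: 76+30-4=102; pred: 3+2-1=4
Step 6: prey: 102+40-8=134; pred: 4+4-2=6
Step 7: prey: 134+53-16=171; pred: 6+8-3=11
Step 8: prey: 171+68-37=202; pred: 11+18-5=24
Max prey = 202 at step 8

Answer: 202 8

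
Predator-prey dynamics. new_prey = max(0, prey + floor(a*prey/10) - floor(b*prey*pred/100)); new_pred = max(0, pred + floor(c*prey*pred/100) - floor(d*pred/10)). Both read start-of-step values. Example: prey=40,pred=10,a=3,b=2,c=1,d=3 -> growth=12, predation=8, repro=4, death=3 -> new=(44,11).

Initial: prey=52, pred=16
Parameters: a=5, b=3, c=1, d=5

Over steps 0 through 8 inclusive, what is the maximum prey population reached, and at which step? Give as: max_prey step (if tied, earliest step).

Answer: 60 4

Derivation:
Step 1: prey: 52+26-24=54; pred: 16+8-8=16
Step 2: prey: 54+27-25=56; pred: 16+8-8=16
Step 3: prey: 56+28-26=58; pred: 16+8-8=16
Step 4: prey: 58+29-27=60; pred: 16+9-8=17
Step 5: prey: 60+30-30=60; pred: 17+10-8=19
Step 6: prey: 60+30-34=56; pred: 19+11-9=21
Step 7: prey: 56+28-35=49; pred: 21+11-10=22
Step 8: prey: 49+24-32=41; pred: 22+10-11=21
Max prey = 60 at step 4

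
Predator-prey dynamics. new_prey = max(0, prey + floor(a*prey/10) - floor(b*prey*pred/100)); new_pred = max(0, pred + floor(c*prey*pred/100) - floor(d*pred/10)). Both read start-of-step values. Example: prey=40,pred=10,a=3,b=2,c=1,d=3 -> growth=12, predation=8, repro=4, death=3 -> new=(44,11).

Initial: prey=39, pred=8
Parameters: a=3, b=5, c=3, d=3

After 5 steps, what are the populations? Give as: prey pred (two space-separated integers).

Step 1: prey: 39+11-15=35; pred: 8+9-2=15
Step 2: prey: 35+10-26=19; pred: 15+15-4=26
Step 3: prey: 19+5-24=0; pred: 26+14-7=33
Step 4: prey: 0+0-0=0; pred: 33+0-9=24
Step 5: prey: 0+0-0=0; pred: 24+0-7=17

Answer: 0 17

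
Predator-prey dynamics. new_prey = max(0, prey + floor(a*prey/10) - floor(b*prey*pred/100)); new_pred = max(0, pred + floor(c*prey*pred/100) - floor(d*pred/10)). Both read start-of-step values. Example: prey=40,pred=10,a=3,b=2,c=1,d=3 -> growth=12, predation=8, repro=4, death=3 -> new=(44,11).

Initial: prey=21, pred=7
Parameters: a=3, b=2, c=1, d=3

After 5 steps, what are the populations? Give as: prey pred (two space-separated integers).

Answer: 47 7

Derivation:
Step 1: prey: 21+6-2=25; pred: 7+1-2=6
Step 2: prey: 25+7-3=29; pred: 6+1-1=6
Step 3: prey: 29+8-3=34; pred: 6+1-1=6
Step 4: prey: 34+10-4=40; pred: 6+2-1=7
Step 5: prey: 40+12-5=47; pred: 7+2-2=7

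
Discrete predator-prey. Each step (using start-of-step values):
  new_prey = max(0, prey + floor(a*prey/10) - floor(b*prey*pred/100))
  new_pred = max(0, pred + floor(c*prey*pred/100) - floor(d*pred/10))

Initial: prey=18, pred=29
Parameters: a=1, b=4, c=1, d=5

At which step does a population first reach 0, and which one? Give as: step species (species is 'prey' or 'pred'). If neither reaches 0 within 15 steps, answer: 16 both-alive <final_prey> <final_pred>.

Step 1: prey: 18+1-20=0; pred: 29+5-14=20
First extinction: prey at step 1

Answer: 1 prey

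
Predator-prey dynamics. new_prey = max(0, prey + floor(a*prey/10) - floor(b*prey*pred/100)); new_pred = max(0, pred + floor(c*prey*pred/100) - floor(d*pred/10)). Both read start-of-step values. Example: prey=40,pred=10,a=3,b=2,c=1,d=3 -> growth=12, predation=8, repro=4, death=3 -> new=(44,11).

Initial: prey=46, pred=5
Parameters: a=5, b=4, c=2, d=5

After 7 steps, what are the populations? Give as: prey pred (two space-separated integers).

Step 1: prey: 46+23-9=60; pred: 5+4-2=7
Step 2: prey: 60+30-16=74; pred: 7+8-3=12
Step 3: prey: 74+37-35=76; pred: 12+17-6=23
Step 4: prey: 76+38-69=45; pred: 23+34-11=46
Step 5: prey: 45+22-82=0; pred: 46+41-23=64
Step 6: prey: 0+0-0=0; pred: 64+0-32=32
Step 7: prey: 0+0-0=0; pred: 32+0-16=16

Answer: 0 16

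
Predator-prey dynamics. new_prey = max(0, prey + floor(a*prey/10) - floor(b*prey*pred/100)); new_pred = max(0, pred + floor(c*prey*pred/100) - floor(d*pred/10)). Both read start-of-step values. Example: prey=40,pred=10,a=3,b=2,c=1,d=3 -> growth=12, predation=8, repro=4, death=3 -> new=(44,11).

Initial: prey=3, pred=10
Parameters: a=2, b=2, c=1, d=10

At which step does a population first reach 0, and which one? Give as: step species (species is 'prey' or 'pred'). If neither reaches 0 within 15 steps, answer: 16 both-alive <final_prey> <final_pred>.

Answer: 1 pred

Derivation:
Step 1: prey: 3+0-0=3; pred: 10+0-10=0
First extinction: pred at step 1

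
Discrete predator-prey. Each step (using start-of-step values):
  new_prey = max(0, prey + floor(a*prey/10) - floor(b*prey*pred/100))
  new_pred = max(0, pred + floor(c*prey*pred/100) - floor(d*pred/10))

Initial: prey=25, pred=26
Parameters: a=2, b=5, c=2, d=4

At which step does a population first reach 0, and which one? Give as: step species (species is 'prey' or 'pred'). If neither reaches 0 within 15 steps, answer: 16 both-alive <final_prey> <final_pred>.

Answer: 1 prey

Derivation:
Step 1: prey: 25+5-32=0; pred: 26+13-10=29
First extinction: prey at step 1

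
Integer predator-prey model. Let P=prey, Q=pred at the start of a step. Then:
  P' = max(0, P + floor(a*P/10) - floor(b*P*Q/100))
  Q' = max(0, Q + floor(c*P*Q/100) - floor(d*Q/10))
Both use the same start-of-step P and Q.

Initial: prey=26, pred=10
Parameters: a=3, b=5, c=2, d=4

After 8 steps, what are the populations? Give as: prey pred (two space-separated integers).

Answer: 10 2

Derivation:
Step 1: prey: 26+7-13=20; pred: 10+5-4=11
Step 2: prey: 20+6-11=15; pred: 11+4-4=11
Step 3: prey: 15+4-8=11; pred: 11+3-4=10
Step 4: prey: 11+3-5=9; pred: 10+2-4=8
Step 5: prey: 9+2-3=8; pred: 8+1-3=6
Step 6: prey: 8+2-2=8; pred: 6+0-2=4
Step 7: prey: 8+2-1=9; pred: 4+0-1=3
Step 8: prey: 9+2-1=10; pred: 3+0-1=2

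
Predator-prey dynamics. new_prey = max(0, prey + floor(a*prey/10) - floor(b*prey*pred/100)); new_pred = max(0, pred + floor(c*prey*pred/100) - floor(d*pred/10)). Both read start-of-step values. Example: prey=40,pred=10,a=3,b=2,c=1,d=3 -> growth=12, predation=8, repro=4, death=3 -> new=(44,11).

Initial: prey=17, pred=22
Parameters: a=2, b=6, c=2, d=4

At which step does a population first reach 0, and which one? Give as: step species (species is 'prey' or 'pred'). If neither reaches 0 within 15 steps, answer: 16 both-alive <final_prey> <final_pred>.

Answer: 1 prey

Derivation:
Step 1: prey: 17+3-22=0; pred: 22+7-8=21
First extinction: prey at step 1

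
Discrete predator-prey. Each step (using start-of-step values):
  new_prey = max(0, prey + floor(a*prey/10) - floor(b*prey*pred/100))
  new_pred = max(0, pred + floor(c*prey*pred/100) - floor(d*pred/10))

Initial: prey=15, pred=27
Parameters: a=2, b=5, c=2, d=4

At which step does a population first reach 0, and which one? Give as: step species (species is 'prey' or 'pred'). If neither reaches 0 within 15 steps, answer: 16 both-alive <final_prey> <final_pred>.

Step 1: prey: 15+3-20=0; pred: 27+8-10=25
First extinction: prey at step 1

Answer: 1 prey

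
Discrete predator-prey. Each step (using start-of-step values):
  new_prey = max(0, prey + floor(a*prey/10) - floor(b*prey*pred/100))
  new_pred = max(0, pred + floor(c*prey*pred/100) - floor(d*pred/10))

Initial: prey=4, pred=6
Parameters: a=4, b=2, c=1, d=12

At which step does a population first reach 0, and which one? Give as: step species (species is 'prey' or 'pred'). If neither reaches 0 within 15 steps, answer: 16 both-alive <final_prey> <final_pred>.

Step 1: prey: 4+1-0=5; pred: 6+0-7=0
First extinction: pred at step 1

Answer: 1 pred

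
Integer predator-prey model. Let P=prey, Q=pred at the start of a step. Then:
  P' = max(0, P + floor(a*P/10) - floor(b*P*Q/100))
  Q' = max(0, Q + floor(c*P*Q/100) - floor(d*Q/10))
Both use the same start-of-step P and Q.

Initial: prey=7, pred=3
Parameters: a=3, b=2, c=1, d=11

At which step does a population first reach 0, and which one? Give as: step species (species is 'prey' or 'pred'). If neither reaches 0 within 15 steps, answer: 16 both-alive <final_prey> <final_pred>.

Answer: 1 pred

Derivation:
Step 1: prey: 7+2-0=9; pred: 3+0-3=0
First extinction: pred at step 1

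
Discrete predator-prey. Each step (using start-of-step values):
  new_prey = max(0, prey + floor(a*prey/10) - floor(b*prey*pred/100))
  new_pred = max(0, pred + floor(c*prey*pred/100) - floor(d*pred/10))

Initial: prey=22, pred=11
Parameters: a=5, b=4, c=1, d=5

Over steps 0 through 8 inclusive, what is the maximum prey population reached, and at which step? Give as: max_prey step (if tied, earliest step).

Step 1: prey: 22+11-9=24; pred: 11+2-5=8
Step 2: prey: 24+12-7=29; pred: 8+1-4=5
Step 3: prey: 29+14-5=38; pred: 5+1-2=4
Step 4: prey: 38+19-6=51; pred: 4+1-2=3
Step 5: prey: 51+25-6=70; pred: 3+1-1=3
Step 6: prey: 70+35-8=97; pred: 3+2-1=4
Step 7: prey: 97+48-15=130; pred: 4+3-2=5
Step 8: prey: 130+65-26=169; pred: 5+6-2=9
Max prey = 169 at step 8

Answer: 169 8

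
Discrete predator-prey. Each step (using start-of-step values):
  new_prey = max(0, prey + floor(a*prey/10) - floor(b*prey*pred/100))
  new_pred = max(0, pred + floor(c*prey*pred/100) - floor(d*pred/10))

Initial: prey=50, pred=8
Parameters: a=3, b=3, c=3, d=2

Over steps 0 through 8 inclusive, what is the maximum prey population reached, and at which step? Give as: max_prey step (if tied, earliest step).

Answer: 53 1

Derivation:
Step 1: prey: 50+15-12=53; pred: 8+12-1=19
Step 2: prey: 53+15-30=38; pred: 19+30-3=46
Step 3: prey: 38+11-52=0; pred: 46+52-9=89
Step 4: prey: 0+0-0=0; pred: 89+0-17=72
Step 5: prey: 0+0-0=0; pred: 72+0-14=58
Step 6: prey: 0+0-0=0; pred: 58+0-11=47
Step 7: prey: 0+0-0=0; pred: 47+0-9=38
Step 8: prey: 0+0-0=0; pred: 38+0-7=31
Max prey = 53 at step 1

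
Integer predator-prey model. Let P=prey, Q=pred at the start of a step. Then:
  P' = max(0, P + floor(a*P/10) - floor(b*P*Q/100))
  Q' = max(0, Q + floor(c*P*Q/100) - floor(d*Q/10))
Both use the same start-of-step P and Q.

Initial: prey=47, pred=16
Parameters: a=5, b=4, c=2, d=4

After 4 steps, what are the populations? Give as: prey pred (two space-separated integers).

Step 1: prey: 47+23-30=40; pred: 16+15-6=25
Step 2: prey: 40+20-40=20; pred: 25+20-10=35
Step 3: prey: 20+10-28=2; pred: 35+14-14=35
Step 4: prey: 2+1-2=1; pred: 35+1-14=22

Answer: 1 22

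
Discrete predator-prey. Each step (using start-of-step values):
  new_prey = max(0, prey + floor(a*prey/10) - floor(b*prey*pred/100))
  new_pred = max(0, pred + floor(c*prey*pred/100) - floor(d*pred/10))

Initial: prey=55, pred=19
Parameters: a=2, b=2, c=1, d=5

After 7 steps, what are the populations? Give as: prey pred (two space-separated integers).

Answer: 25 5

Derivation:
Step 1: prey: 55+11-20=46; pred: 19+10-9=20
Step 2: prey: 46+9-18=37; pred: 20+9-10=19
Step 3: prey: 37+7-14=30; pred: 19+7-9=17
Step 4: prey: 30+6-10=26; pred: 17+5-8=14
Step 5: prey: 26+5-7=24; pred: 14+3-7=10
Step 6: prey: 24+4-4=24; pred: 10+2-5=7
Step 7: prey: 24+4-3=25; pred: 7+1-3=5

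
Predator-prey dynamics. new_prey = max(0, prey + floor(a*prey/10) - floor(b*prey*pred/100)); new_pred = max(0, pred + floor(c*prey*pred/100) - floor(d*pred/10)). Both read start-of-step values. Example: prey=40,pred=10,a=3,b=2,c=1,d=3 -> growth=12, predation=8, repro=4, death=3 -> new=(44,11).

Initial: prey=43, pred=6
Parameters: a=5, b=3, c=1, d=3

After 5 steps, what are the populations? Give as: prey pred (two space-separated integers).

Step 1: prey: 43+21-7=57; pred: 6+2-1=7
Step 2: prey: 57+28-11=74; pred: 7+3-2=8
Step 3: prey: 74+37-17=94; pred: 8+5-2=11
Step 4: prey: 94+47-31=110; pred: 11+10-3=18
Step 5: prey: 110+55-59=106; pred: 18+19-5=32

Answer: 106 32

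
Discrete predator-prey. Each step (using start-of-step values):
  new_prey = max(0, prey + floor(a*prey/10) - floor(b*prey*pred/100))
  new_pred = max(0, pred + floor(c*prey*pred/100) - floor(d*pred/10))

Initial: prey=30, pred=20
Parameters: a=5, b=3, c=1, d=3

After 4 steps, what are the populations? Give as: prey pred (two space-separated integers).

Answer: 22 17

Derivation:
Step 1: prey: 30+15-18=27; pred: 20+6-6=20
Step 2: prey: 27+13-16=24; pred: 20+5-6=19
Step 3: prey: 24+12-13=23; pred: 19+4-5=18
Step 4: prey: 23+11-12=22; pred: 18+4-5=17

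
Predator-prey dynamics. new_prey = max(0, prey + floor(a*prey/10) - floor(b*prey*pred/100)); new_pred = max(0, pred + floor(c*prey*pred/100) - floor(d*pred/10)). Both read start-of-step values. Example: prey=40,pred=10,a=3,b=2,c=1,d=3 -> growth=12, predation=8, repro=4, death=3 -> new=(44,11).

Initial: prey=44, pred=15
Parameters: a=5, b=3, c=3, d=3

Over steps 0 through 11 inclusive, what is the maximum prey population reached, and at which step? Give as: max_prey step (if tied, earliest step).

Answer: 47 1

Derivation:
Step 1: prey: 44+22-19=47; pred: 15+19-4=30
Step 2: prey: 47+23-42=28; pred: 30+42-9=63
Step 3: prey: 28+14-52=0; pred: 63+52-18=97
Step 4: prey: 0+0-0=0; pred: 97+0-29=68
Step 5: prey: 0+0-0=0; pred: 68+0-20=48
Step 6: prey: 0+0-0=0; pred: 48+0-14=34
Step 7: prey: 0+0-0=0; pred: 34+0-10=24
Step 8: prey: 0+0-0=0; pred: 24+0-7=17
Step 9: prey: 0+0-0=0; pred: 17+0-5=12
Step 10: prey: 0+0-0=0; pred: 12+0-3=9
Step 11: prey: 0+0-0=0; pred: 9+0-2=7
Max prey = 47 at step 1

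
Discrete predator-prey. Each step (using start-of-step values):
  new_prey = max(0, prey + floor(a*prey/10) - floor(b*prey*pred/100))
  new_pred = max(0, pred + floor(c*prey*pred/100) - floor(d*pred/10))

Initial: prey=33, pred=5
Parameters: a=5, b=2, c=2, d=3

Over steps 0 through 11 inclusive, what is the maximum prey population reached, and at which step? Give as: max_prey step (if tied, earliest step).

Step 1: prey: 33+16-3=46; pred: 5+3-1=7
Step 2: prey: 46+23-6=63; pred: 7+6-2=11
Step 3: prey: 63+31-13=81; pred: 11+13-3=21
Step 4: prey: 81+40-34=87; pred: 21+34-6=49
Step 5: prey: 87+43-85=45; pred: 49+85-14=120
Step 6: prey: 45+22-108=0; pred: 120+108-36=192
Step 7: prey: 0+0-0=0; pred: 192+0-57=135
Step 8: prey: 0+0-0=0; pred: 135+0-40=95
Step 9: prey: 0+0-0=0; pred: 95+0-28=67
Step 10: prey: 0+0-0=0; pred: 67+0-20=47
Step 11: prey: 0+0-0=0; pred: 47+0-14=33
Max prey = 87 at step 4

Answer: 87 4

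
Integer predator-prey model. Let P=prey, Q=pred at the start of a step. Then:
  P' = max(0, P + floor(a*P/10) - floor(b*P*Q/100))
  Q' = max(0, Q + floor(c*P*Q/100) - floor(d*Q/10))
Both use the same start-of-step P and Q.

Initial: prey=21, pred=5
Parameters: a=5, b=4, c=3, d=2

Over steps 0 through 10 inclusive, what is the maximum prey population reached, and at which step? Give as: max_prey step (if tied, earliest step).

Answer: 35 3

Derivation:
Step 1: prey: 21+10-4=27; pred: 5+3-1=7
Step 2: prey: 27+13-7=33; pred: 7+5-1=11
Step 3: prey: 33+16-14=35; pred: 11+10-2=19
Step 4: prey: 35+17-26=26; pred: 19+19-3=35
Step 5: prey: 26+13-36=3; pred: 35+27-7=55
Step 6: prey: 3+1-6=0; pred: 55+4-11=48
Step 7: prey: 0+0-0=0; pred: 48+0-9=39
Step 8: prey: 0+0-0=0; pred: 39+0-7=32
Step 9: prey: 0+0-0=0; pred: 32+0-6=26
Step 10: prey: 0+0-0=0; pred: 26+0-5=21
Max prey = 35 at step 3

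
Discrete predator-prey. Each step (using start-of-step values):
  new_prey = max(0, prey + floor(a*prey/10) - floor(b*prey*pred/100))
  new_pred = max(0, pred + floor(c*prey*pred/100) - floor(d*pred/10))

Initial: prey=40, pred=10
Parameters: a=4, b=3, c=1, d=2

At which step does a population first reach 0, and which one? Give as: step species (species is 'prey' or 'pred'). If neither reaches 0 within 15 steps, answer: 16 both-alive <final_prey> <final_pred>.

Answer: 16 both-alive 5 7

Derivation:
Step 1: prey: 40+16-12=44; pred: 10+4-2=12
Step 2: prey: 44+17-15=46; pred: 12+5-2=15
Step 3: prey: 46+18-20=44; pred: 15+6-3=18
Step 4: prey: 44+17-23=38; pred: 18+7-3=22
Step 5: prey: 38+15-25=28; pred: 22+8-4=26
Step 6: prey: 28+11-21=18; pred: 26+7-5=28
Step 7: prey: 18+7-15=10; pred: 28+5-5=28
Step 8: prey: 10+4-8=6; pred: 28+2-5=25
Step 9: prey: 6+2-4=4; pred: 25+1-5=21
Step 10: prey: 4+1-2=3; pred: 21+0-4=17
Step 11: prey: 3+1-1=3; pred: 17+0-3=14
Step 12: prey: 3+1-1=3; pred: 14+0-2=12
Step 13: prey: 3+1-1=3; pred: 12+0-2=10
Step 14: prey: 3+1-0=4; pred: 10+0-2=8
Step 15: prey: 4+1-0=5; pred: 8+0-1=7
No extinction within 15 steps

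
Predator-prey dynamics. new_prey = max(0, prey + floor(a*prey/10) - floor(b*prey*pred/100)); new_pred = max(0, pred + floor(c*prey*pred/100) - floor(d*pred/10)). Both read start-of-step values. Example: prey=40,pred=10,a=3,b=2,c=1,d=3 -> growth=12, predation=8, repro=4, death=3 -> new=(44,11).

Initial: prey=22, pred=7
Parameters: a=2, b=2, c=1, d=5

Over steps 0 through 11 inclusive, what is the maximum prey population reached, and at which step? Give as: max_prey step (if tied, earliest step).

Answer: 101 11

Derivation:
Step 1: prey: 22+4-3=23; pred: 7+1-3=5
Step 2: prey: 23+4-2=25; pred: 5+1-2=4
Step 3: prey: 25+5-2=28; pred: 4+1-2=3
Step 4: prey: 28+5-1=32; pred: 3+0-1=2
Step 5: prey: 32+6-1=37; pred: 2+0-1=1
Step 6: prey: 37+7-0=44; pred: 1+0-0=1
Step 7: prey: 44+8-0=52; pred: 1+0-0=1
Step 8: prey: 52+10-1=61; pred: 1+0-0=1
Step 9: prey: 61+12-1=72; pred: 1+0-0=1
Step 10: prey: 72+14-1=85; pred: 1+0-0=1
Step 11: prey: 85+17-1=101; pred: 1+0-0=1
Max prey = 101 at step 11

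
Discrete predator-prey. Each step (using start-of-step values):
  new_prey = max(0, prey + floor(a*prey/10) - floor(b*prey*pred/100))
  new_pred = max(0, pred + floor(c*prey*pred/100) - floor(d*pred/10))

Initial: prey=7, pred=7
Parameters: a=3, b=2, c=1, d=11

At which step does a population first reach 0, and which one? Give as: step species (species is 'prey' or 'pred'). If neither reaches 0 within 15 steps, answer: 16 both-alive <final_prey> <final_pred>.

Answer: 1 pred

Derivation:
Step 1: prey: 7+2-0=9; pred: 7+0-7=0
First extinction: pred at step 1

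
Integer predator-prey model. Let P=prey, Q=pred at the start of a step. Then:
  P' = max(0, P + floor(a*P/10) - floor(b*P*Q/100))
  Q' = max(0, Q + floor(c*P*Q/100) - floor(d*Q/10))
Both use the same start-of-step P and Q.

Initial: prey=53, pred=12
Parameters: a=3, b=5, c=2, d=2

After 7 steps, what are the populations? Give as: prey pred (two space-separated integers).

Answer: 0 15

Derivation:
Step 1: prey: 53+15-31=37; pred: 12+12-2=22
Step 2: prey: 37+11-40=8; pred: 22+16-4=34
Step 3: prey: 8+2-13=0; pred: 34+5-6=33
Step 4: prey: 0+0-0=0; pred: 33+0-6=27
Step 5: prey: 0+0-0=0; pred: 27+0-5=22
Step 6: prey: 0+0-0=0; pred: 22+0-4=18
Step 7: prey: 0+0-0=0; pred: 18+0-3=15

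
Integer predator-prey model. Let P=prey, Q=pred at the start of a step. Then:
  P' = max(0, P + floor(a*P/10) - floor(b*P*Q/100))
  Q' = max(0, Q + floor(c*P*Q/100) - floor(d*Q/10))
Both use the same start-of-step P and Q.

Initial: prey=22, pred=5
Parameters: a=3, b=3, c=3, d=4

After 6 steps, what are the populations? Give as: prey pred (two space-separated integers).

Step 1: prey: 22+6-3=25; pred: 5+3-2=6
Step 2: prey: 25+7-4=28; pred: 6+4-2=8
Step 3: prey: 28+8-6=30; pred: 8+6-3=11
Step 4: prey: 30+9-9=30; pred: 11+9-4=16
Step 5: prey: 30+9-14=25; pred: 16+14-6=24
Step 6: prey: 25+7-18=14; pred: 24+18-9=33

Answer: 14 33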